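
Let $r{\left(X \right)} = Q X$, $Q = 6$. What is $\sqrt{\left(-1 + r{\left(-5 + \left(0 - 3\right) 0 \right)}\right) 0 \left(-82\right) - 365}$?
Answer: $i \sqrt{365} \approx 19.105 i$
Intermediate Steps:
$r{\left(X \right)} = 6 X$
$\sqrt{\left(-1 + r{\left(-5 + \left(0 - 3\right) 0 \right)}\right) 0 \left(-82\right) - 365} = \sqrt{\left(-1 + 6 \left(-5 + \left(0 - 3\right) 0\right)\right) 0 \left(-82\right) - 365} = \sqrt{\left(-1 + 6 \left(-5 - 0\right)\right) 0 \left(-82\right) - 365} = \sqrt{\left(-1 + 6 \left(-5 + 0\right)\right) 0 \left(-82\right) - 365} = \sqrt{\left(-1 + 6 \left(-5\right)\right) 0 \left(-82\right) - 365} = \sqrt{\left(-1 - 30\right) 0 \left(-82\right) - 365} = \sqrt{\left(-31\right) 0 \left(-82\right) - 365} = \sqrt{0 \left(-82\right) - 365} = \sqrt{0 - 365} = \sqrt{-365} = i \sqrt{365}$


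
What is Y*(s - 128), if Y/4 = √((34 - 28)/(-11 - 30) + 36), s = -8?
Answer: -3808*√1230/41 ≈ -3257.4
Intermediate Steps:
Y = 28*√1230/41 (Y = 4*√((34 - 28)/(-11 - 30) + 36) = 4*√(6/(-41) + 36) = 4*√(6*(-1/41) + 36) = 4*√(-6/41 + 36) = 4*√(1470/41) = 4*(7*√1230/41) = 28*√1230/41 ≈ 23.951)
Y*(s - 128) = (28*√1230/41)*(-8 - 128) = (28*√1230/41)*(-136) = -3808*√1230/41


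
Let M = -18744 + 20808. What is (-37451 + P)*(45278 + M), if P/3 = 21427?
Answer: 1270185860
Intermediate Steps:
P = 64281 (P = 3*21427 = 64281)
M = 2064
(-37451 + P)*(45278 + M) = (-37451 + 64281)*(45278 + 2064) = 26830*47342 = 1270185860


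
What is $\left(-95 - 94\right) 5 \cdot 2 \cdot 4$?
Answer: $-7560$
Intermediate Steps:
$\left(-95 - 94\right) 5 \cdot 2 \cdot 4 = - 189 \cdot 10 \cdot 4 = \left(-189\right) 40 = -7560$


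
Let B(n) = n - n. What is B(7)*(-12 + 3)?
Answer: 0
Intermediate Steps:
B(n) = 0
B(7)*(-12 + 3) = 0*(-12 + 3) = 0*(-9) = 0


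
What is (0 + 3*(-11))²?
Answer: 1089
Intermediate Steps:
(0 + 3*(-11))² = (0 - 33)² = (-33)² = 1089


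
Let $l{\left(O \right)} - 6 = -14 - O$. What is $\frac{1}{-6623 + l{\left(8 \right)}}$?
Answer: $- \frac{1}{6639} \approx -0.00015063$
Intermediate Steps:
$l{\left(O \right)} = -8 - O$ ($l{\left(O \right)} = 6 - \left(14 + O\right) = -8 - O$)
$\frac{1}{-6623 + l{\left(8 \right)}} = \frac{1}{-6623 - 16} = \frac{1}{-6639} = - \frac{1}{6639}$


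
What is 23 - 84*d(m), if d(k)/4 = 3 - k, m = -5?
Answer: -2665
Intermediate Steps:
d(k) = 12 - 4*k (d(k) = 4*(3 - k) = 12 - 4*k)
23 - 84*d(m) = 23 - 84*(12 - 4*(-5)) = 23 - 84*(12 + 20) = 23 - 84*32 = 23 - 2688 = -2665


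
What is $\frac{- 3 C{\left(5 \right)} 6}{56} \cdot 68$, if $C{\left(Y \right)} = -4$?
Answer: $\frac{612}{7} \approx 87.429$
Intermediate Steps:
$\frac{- 3 C{\left(5 \right)} 6}{56} \cdot 68 = \frac{\left(-3\right) \left(-4\right) 6}{56} \cdot 68 = 12 \cdot 6 \cdot \frac{1}{56} \cdot 68 = 72 \cdot \frac{1}{56} \cdot 68 = \frac{9}{7} \cdot 68 = \frac{612}{7}$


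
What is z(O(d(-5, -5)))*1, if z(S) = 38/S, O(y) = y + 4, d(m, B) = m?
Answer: -38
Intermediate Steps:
O(y) = 4 + y
z(O(d(-5, -5)))*1 = (38/(4 - 5))*1 = (38/(-1))*1 = (38*(-1))*1 = -38*1 = -38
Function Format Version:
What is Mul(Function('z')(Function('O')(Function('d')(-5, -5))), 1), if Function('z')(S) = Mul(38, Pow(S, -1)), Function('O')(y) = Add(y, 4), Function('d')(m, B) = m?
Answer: -38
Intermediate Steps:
Function('O')(y) = Add(4, y)
Mul(Function('z')(Function('O')(Function('d')(-5, -5))), 1) = Mul(Mul(38, Pow(Add(4, -5), -1)), 1) = Mul(Mul(38, Pow(-1, -1)), 1) = Mul(Mul(38, -1), 1) = Mul(-38, 1) = -38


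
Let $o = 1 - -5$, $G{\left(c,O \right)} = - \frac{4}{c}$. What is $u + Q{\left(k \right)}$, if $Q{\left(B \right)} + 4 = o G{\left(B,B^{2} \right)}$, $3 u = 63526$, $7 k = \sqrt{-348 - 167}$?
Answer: $\frac{63514}{3} + \frac{168 i \sqrt{515}}{515} \approx 21171.0 + 7.403 i$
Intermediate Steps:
$k = \frac{i \sqrt{515}}{7}$ ($k = \frac{\sqrt{-348 - 167}}{7} = \frac{\sqrt{-515}}{7} = \frac{i \sqrt{515}}{7} \approx 3.2419 i$)
$o = 6$ ($o = 1 + 5 = 6$)
$u = \frac{63526}{3}$ ($u = \frac{1}{3} \cdot 63526 = \frac{63526}{3} \approx 21175.0$)
$Q{\left(B \right)} = -4 - \frac{24}{B}$ ($Q{\left(B \right)} = -4 + 6 \left(- \frac{4}{B}\right) = -4 - \frac{24}{B}$)
$u + Q{\left(k \right)} = \frac{63526}{3} - \left(4 + \frac{24}{\frac{1}{7} i \sqrt{515}}\right) = \frac{63526}{3} - \left(4 + 24 \left(- \frac{7 i \sqrt{515}}{515}\right)\right) = \frac{63526}{3} - \left(4 - \frac{168 i \sqrt{515}}{515}\right) = \frac{63514}{3} + \frac{168 i \sqrt{515}}{515}$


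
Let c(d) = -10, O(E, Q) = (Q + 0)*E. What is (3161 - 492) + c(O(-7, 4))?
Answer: 2659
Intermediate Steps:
O(E, Q) = E*Q (O(E, Q) = Q*E = E*Q)
(3161 - 492) + c(O(-7, 4)) = (3161 - 492) - 10 = 2669 - 10 = 2659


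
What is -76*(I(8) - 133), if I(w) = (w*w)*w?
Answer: -28804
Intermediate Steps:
I(w) = w**3 (I(w) = w**2*w = w**3)
-76*(I(8) - 133) = -76*(8**3 - 133) = -76*(512 - 133) = -76*379 = -28804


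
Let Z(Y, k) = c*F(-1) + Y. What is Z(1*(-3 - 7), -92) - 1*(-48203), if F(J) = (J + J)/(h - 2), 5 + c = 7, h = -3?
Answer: 240969/5 ≈ 48194.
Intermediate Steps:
c = 2 (c = -5 + 7 = 2)
F(J) = -2*J/5 (F(J) = (J + J)/(-3 - 2) = (2*J)/(-5) = (2*J)*(-1/5) = -2*J/5)
Z(Y, k) = 4/5 + Y (Z(Y, k) = 2*(-2/5*(-1)) + Y = 2*(2/5) + Y = 4/5 + Y)
Z(1*(-3 - 7), -92) - 1*(-48203) = (4/5 + 1*(-3 - 7)) - 1*(-48203) = (4/5 + 1*(-10)) + 48203 = (4/5 - 10) + 48203 = -46/5 + 48203 = 240969/5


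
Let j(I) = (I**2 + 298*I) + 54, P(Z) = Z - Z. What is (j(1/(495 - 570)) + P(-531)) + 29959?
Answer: 168800776/5625 ≈ 30009.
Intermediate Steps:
P(Z) = 0
j(I) = 54 + I**2 + 298*I
(j(1/(495 - 570)) + P(-531)) + 29959 = ((54 + (1/(495 - 570))**2 + 298/(495 - 570)) + 0) + 29959 = ((54 + (1/(-75))**2 + 298/(-75)) + 0) + 29959 = ((54 + (-1/75)**2 + 298*(-1/75)) + 0) + 29959 = ((54 + 1/5625 - 298/75) + 0) + 29959 = (281401/5625 + 0) + 29959 = 281401/5625 + 29959 = 168800776/5625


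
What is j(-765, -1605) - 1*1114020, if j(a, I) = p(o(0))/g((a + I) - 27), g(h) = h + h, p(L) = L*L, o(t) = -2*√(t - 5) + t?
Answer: -2670305930/2397 ≈ -1.1140e+6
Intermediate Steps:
o(t) = t - 2*√(-5 + t) (o(t) = -2*√(-5 + t) + t = t - 2*√(-5 + t))
p(L) = L²
g(h) = 2*h
j(a, I) = -20/(-54 + 2*I + 2*a) (j(a, I) = (0 - 2*√(-5 + 0))²/((2*((a + I) - 27))) = (0 - 2*I*√5)²/((2*((I + a) - 27))) = (0 - 2*I*√5)²/((2*(-27 + I + a))) = (0 - 2*I*√5)²/(-54 + 2*I + 2*a) = (-2*I*√5)²/(-54 + 2*I + 2*a) = -20/(-54 + 2*I + 2*a))
j(-765, -1605) - 1*1114020 = -10/(-27 - 1605 - 765) - 1*1114020 = -10/(-2397) - 1114020 = -10*(-1/2397) - 1114020 = 10/2397 - 1114020 = -2670305930/2397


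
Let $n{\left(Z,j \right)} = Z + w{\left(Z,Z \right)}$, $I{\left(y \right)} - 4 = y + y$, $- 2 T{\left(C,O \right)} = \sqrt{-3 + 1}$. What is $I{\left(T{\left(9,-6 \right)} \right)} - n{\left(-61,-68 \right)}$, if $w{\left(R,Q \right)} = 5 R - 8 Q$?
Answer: $-118 - i \sqrt{2} \approx -118.0 - 1.4142 i$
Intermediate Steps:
$T{\left(C,O \right)} = - \frac{i \sqrt{2}}{2}$ ($T{\left(C,O \right)} = - \frac{\sqrt{-3 + 1}}{2} = - \frac{\sqrt{-2}}{2} = - \frac{i \sqrt{2}}{2}$)
$w{\left(R,Q \right)} = - 8 Q + 5 R$
$I{\left(y \right)} = 4 + 2 y$ ($I{\left(y \right)} = 4 + \left(y + y\right) = 4 + 2 y$)
$n{\left(Z,j \right)} = - 2 Z$ ($n{\left(Z,j \right)} = Z + \left(- 8 Z + 5 Z\right) = Z - 3 Z = - 2 Z$)
$I{\left(T{\left(9,-6 \right)} \right)} - n{\left(-61,-68 \right)} = \left(4 + 2 \left(- \frac{i \sqrt{2}}{2}\right)\right) - \left(-2\right) \left(-61\right) = \left(4 - i \sqrt{2}\right) - 122 = -118 - i \sqrt{2}$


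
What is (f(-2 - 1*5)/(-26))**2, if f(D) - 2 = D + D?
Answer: 36/169 ≈ 0.21302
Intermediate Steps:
f(D) = 2 + 2*D (f(D) = 2 + (D + D) = 2 + 2*D)
(f(-2 - 1*5)/(-26))**2 = ((2 + 2*(-2 - 1*5))/(-26))**2 = ((2 + 2*(-2 - 5))*(-1/26))**2 = ((2 + 2*(-7))*(-1/26))**2 = ((2 - 14)*(-1/26))**2 = (-12*(-1/26))**2 = (6/13)**2 = 36/169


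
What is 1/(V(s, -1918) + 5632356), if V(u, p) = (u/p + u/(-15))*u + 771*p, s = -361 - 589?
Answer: 2877/11775390656 ≈ 2.4432e-7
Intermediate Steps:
s = -950
V(u, p) = 771*p + u*(-u/15 + u/p) (V(u, p) = (u/p + u*(-1/15))*u + 771*p = (u/p - u/15)*u + 771*p = (-u/15 + u/p)*u + 771*p = u*(-u/15 + u/p) + 771*p = 771*p + u*(-u/15 + u/p))
1/(V(s, -1918) + 5632356) = 1/((771*(-1918) - 1/15*(-950)² + (-950)²/(-1918)) + 5632356) = 1/((-1478778 - 1/15*902500 - 1/1918*902500) + 5632356) = 1/((-1478778 - 180500/3 - 451250/959) + 5632356) = 1/(-4428897556/2877 + 5632356) = 1/(11775390656/2877) = 2877/11775390656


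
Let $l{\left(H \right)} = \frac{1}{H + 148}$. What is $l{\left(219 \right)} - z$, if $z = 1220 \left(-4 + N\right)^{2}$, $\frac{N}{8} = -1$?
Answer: $- \frac{64474559}{367} \approx -1.7568 \cdot 10^{5}$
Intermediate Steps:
$N = -8$ ($N = 8 \left(-1\right) = -8$)
$l{\left(H \right)} = \frac{1}{148 + H}$
$z = 175680$ ($z = 1220 \left(-4 - 8\right)^{2} = 1220 \left(-12\right)^{2} = 1220 \cdot 144 = 175680$)
$l{\left(219 \right)} - z = \frac{1}{148 + 219} - 175680 = \frac{1}{367} - 175680 = - \frac{64474559}{367}$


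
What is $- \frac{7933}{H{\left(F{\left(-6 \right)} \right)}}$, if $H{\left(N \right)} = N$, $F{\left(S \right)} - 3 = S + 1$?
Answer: $\frac{7933}{2} \approx 3966.5$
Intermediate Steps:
$F{\left(S \right)} = 4 + S$ ($F{\left(S \right)} = 3 + \left(S + 1\right) = 3 + \left(1 + S\right) = 4 + S$)
$- \frac{7933}{H{\left(F{\left(-6 \right)} \right)}} = - \frac{7933}{4 - 6} = - \frac{7933}{-2} = \left(-7933\right) \left(- \frac{1}{2}\right) = \frac{7933}{2}$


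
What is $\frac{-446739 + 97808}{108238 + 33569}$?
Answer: $- \frac{348931}{141807} \approx -2.4606$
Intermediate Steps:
$\frac{-446739 + 97808}{108238 + 33569} = - \frac{348931}{141807}$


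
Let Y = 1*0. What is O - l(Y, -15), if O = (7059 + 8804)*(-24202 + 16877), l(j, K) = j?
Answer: -116196475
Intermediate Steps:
Y = 0
O = -116196475 (O = 15863*(-7325) = -116196475)
O - l(Y, -15) = -116196475 - 1*0 = -116196475 + 0 = -116196475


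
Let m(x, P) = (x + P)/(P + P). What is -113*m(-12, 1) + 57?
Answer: 1357/2 ≈ 678.50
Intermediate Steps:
m(x, P) = (P + x)/(2*P) (m(x, P) = (P + x)/((2*P)) = (P + x)*(1/(2*P)) = (P + x)/(2*P))
-113*m(-12, 1) + 57 = -113*(1 - 12)/(2*1) + 57 = -113*(-11)/2 + 57 = -113*(-11/2) + 57 = 1243/2 + 57 = 1357/2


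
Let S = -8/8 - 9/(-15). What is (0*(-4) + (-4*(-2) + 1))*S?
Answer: -18/5 ≈ -3.6000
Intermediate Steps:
S = -⅖ (S = -8*⅛ - 9*(-1/15) = -1 + ⅗ = -⅖ ≈ -0.40000)
(0*(-4) + (-4*(-2) + 1))*S = (0*(-4) + (-4*(-2) + 1))*(-⅖) = (0 + (8 + 1))*(-⅖) = (0 + 9)*(-⅖) = 9*(-⅖) = -18/5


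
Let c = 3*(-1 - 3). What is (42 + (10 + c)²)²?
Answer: 2116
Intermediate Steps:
c = -12 (c = 3*(-4) = -12)
(42 + (10 + c)²)² = (42 + (10 - 12)²)² = (42 + (-2)²)² = (42 + 4)² = 46² = 2116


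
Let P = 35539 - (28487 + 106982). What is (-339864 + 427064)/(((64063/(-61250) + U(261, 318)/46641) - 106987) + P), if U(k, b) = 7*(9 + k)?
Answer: -11862361000000/28148349512673 ≈ -0.42142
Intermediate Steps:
U(k, b) = 63 + 7*k
P = -99930 (P = 35539 - 1*135469 = 35539 - 135469 = -99930)
(-339864 + 427064)/(((64063/(-61250) + U(261, 318)/46641) - 106987) + P) = (-339864 + 427064)/(((64063/(-61250) + (63 + 7*261)/46641) - 106987) - 99930) = 87200/(((64063*(-1/61250) + (63 + 1827)*(1/46641)) - 106987) - 99930) = 87200/(((-64063/61250 + 1890*(1/46641)) - 106987) - 99930) = 87200/(((-64063/61250 + 90/2221) - 106987) - 99930) = 87200/((-136771423/136036250 - 106987) - 99930) = 87200/(-14554247050173/136036250 - 99930) = 87200/(-28148349512673/136036250) = 87200*(-136036250/28148349512673) = -11862361000000/28148349512673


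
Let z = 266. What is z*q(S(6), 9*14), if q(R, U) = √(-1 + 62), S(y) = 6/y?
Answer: 266*√61 ≈ 2077.5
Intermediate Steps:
q(R, U) = √61
z*q(S(6), 9*14) = 266*√61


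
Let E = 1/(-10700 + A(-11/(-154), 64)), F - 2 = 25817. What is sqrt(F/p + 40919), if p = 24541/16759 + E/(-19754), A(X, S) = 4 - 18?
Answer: sqrt(175504316439561218863256908995)/1731321385785 ≈ 241.97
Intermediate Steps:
A(X, S) = -14
F = 25819 (F = 2 + 25817 = 25819)
E = -1/10714 (E = 1/(-10700 - 14) = 1/(-10714) = -1/10714 ≈ -9.3336e-5)
p = 5193964157355/3546947762204 (p = 24541/16759 - 1/10714/(-19754) = 24541*(1/16759) - 1/10714*(-1/19754) = 24541/16759 + 1/211644356 = 5193964157355/3546947762204 ≈ 1.4643)
sqrt(F/p + 40919) = sqrt(25819/(5193964157355/3546947762204) + 40919) = sqrt(25819*(3546947762204/5193964157355) + 40919) = sqrt(91578644272345076/5193964157355 + 40919) = sqrt(304110463627154321/5193964157355) = sqrt(175504316439561218863256908995)/1731321385785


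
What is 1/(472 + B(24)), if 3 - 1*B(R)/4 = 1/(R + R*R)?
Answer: 150/72599 ≈ 0.0020661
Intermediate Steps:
B(R) = 12 - 4/(R + R²) (B(R) = 12 - 4/(R + R*R) = 12 - 4/(R + R²))
1/(472 + B(24)) = 1/(472 + 4*(-1 + 3*24 + 3*24²)/(24*(1 + 24))) = 1/(472 + 4*(1/24)*(-1 + 72 + 3*576)/25) = 1/(472 + 4*(1/24)*(1/25)*(-1 + 72 + 1728)) = 1/(472 + 4*(1/24)*(1/25)*1799) = 1/(472 + 1799/150) = 1/(72599/150) = 150/72599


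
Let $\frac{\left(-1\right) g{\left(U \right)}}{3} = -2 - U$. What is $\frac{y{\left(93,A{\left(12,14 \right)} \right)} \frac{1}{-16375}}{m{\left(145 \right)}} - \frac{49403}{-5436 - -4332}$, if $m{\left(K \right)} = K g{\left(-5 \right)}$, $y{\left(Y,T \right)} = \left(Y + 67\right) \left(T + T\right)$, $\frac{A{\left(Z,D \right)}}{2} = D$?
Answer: $\frac{70381408331}{1572786000} \approx 44.75$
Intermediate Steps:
$A{\left(Z,D \right)} = 2 D$
$g{\left(U \right)} = 6 + 3 U$ ($g{\left(U \right)} = - 3 \left(-2 - U\right) = 6 + 3 U$)
$y{\left(Y,T \right)} = 2 T \left(67 + Y\right)$ ($y{\left(Y,T \right)} = \left(67 + Y\right) 2 T = 2 T \left(67 + Y\right)$)
$m{\left(K \right)} = - 9 K$ ($m{\left(K \right)} = K \left(6 + 3 \left(-5\right)\right) = K \left(6 - 15\right) = K \left(-9\right) = - 9 K$)
$\frac{y{\left(93,A{\left(12,14 \right)} \right)} \frac{1}{-16375}}{m{\left(145 \right)}} - \frac{49403}{-5436 - -4332} = \frac{2 \cdot 2 \cdot 14 \left(67 + 93\right) \frac{1}{-16375}}{\left(-9\right) 145} - \frac{49403}{-5436 - -4332} = \frac{2 \cdot 28 \cdot 160 \left(- \frac{1}{16375}\right)}{-1305} - \frac{49403}{-5436 + 4332} = 8960 \left(- \frac{1}{16375}\right) \left(- \frac{1}{1305}\right) - \frac{49403}{-1104} = \left(- \frac{1792}{3275}\right) \left(- \frac{1}{1305}\right) - - \frac{49403}{1104} = \frac{1792}{4273875} + \frac{49403}{1104} = \frac{70381408331}{1572786000}$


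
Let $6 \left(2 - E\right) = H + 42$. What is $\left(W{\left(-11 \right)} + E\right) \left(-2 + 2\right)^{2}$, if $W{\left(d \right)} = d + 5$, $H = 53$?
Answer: $0$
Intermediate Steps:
$W{\left(d \right)} = 5 + d$
$E = - \frac{83}{6}$ ($E = 2 - \frac{53 + 42}{6} = 2 - \frac{95}{6} = - \frac{83}{6} \approx -13.833$)
$\left(W{\left(-11 \right)} + E\right) \left(-2 + 2\right)^{2} = \left(\left(5 - 11\right) - \frac{83}{6}\right) \left(-2 + 2\right)^{2} = \left(-6 - \frac{83}{6}\right) 0^{2} = \left(- \frac{119}{6}\right) 0 = 0$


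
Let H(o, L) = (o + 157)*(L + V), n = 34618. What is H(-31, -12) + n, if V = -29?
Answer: 29452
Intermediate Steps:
H(o, L) = (-29 + L)*(157 + o) (H(o, L) = (o + 157)*(L - 29) = (157 + o)*(-29 + L) = (-29 + L)*(157 + o))
H(-31, -12) + n = (-4553 - 29*(-31) + 157*(-12) - 12*(-31)) + 34618 = (-4553 + 899 - 1884 + 372) + 34618 = -5166 + 34618 = 29452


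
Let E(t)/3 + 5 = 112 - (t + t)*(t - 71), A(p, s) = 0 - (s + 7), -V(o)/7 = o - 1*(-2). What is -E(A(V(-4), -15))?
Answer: -3345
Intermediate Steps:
V(o) = -14 - 7*o (V(o) = -7*(o - 1*(-2)) = -7*(o + 2) = -7*(2 + o) = -14 - 7*o)
A(p, s) = -7 - s (A(p, s) = 0 - (7 + s) = 0 + (-7 - s) = -7 - s)
E(t) = 321 - 6*t*(-71 + t) (E(t) = -15 + 3*(112 - (t + t)*(t - 71)) = -15 + 3*(112 - 2*t*(-71 + t)) = -15 + (336 - 6*t*(-71 + t)) = 321 - 6*t*(-71 + t))
-E(A(V(-4), -15)) = -(321 - 6*(-7 - 1*(-15))² + 426*(-7 - 1*(-15))) = -(321 - 6*(-7 + 15)² + 426*(-7 + 15)) = -(321 - 6*8² + 426*8) = -(321 - 6*64 + 3408) = -(321 - 384 + 3408) = -1*3345 = -3345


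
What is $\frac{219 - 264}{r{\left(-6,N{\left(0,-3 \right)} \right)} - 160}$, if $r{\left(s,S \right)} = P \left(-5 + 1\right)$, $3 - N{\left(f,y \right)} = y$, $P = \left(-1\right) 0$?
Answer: $\frac{9}{32} \approx 0.28125$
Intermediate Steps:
$P = 0$
$N{\left(f,y \right)} = 3 - y$
$r{\left(s,S \right)} = 0$ ($r{\left(s,S \right)} = 0 \left(-5 + 1\right) = 0 \left(-4\right) = 0$)
$\frac{219 - 264}{r{\left(-6,N{\left(0,-3 \right)} \right)} - 160} = \frac{219 - 264}{0 - 160} = - \frac{45}{-160} = \left(-45\right) \left(- \frac{1}{160}\right) = \frac{9}{32}$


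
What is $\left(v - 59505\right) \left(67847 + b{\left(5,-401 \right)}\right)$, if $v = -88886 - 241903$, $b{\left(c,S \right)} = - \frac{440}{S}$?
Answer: $- \frac{10618762813578}{401} \approx -2.6481 \cdot 10^{10}$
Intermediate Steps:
$v = -330789$ ($v = -88886 - 241903 = -330789$)
$\left(v - 59505\right) \left(67847 + b{\left(5,-401 \right)}\right) = \left(-330789 - 59505\right) \left(67847 - \frac{440}{-401}\right) = - 390294 \left(67847 - - \frac{440}{401}\right) = - 390294 \left(67847 + \frac{440}{401}\right) = \left(-390294\right) \frac{27207087}{401} = - \frac{10618762813578}{401}$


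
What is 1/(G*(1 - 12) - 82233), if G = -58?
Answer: -1/81595 ≈ -1.2256e-5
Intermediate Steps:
1/(G*(1 - 12) - 82233) = 1/(-58*(1 - 12) - 82233) = 1/(-58*(-11) - 82233) = 1/(638 - 82233) = 1/(-81595) = -1/81595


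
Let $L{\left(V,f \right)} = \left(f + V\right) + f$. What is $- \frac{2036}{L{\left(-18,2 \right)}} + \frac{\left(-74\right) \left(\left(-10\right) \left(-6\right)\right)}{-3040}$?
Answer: $\frac{78145}{532} \approx 146.89$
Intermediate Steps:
$L{\left(V,f \right)} = V + 2 f$ ($L{\left(V,f \right)} = \left(V + f\right) + f = V + 2 f$)
$- \frac{2036}{L{\left(-18,2 \right)}} + \frac{\left(-74\right) \left(\left(-10\right) \left(-6\right)\right)}{-3040} = - \frac{2036}{-18 + 2 \cdot 2} + \frac{\left(-74\right) \left(\left(-10\right) \left(-6\right)\right)}{-3040} = - \frac{2036}{-18 + 4} + \left(-74\right) 60 \left(- \frac{1}{3040}\right) = - \frac{2036}{-14} - - \frac{111}{76} = \left(-2036\right) \left(- \frac{1}{14}\right) + \frac{111}{76} = \frac{1018}{7} + \frac{111}{76} = \frac{78145}{532}$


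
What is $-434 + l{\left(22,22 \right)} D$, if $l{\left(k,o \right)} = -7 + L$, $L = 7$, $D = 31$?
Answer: $-434$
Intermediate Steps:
$l{\left(k,o \right)} = 0$ ($l{\left(k,o \right)} = -7 + 7 = 0$)
$-434 + l{\left(22,22 \right)} D = -434 + 0 \cdot 31 = -434 + 0 = -434$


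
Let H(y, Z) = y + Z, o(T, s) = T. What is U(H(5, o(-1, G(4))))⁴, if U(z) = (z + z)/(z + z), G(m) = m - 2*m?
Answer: 1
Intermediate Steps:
G(m) = -m
H(y, Z) = Z + y
U(z) = 1 (U(z) = (2*z)/((2*z)) = (2*z)*(1/(2*z)) = 1)
U(H(5, o(-1, G(4))))⁴ = 1⁴ = 1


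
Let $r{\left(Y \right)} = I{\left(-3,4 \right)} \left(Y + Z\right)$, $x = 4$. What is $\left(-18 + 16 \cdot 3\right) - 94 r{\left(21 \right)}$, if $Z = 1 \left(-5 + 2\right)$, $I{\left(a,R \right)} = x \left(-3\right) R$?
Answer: $81246$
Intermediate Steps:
$I{\left(a,R \right)} = - 12 R$ ($I{\left(a,R \right)} = 4 \left(-3\right) R = - 12 R$)
$Z = -3$ ($Z = 1 \left(-3\right) = -3$)
$r{\left(Y \right)} = 144 - 48 Y$ ($r{\left(Y \right)} = \left(-12\right) 4 \left(Y - 3\right) = - 48 \left(-3 + Y\right) = 144 - 48 Y$)
$\left(-18 + 16 \cdot 3\right) - 94 r{\left(21 \right)} = \left(-18 + 16 \cdot 3\right) - 94 \left(144 - 1008\right) = \left(-18 + 48\right) - 94 \left(144 - 1008\right) = 30 - -81216 = 30 + 81216 = 81246$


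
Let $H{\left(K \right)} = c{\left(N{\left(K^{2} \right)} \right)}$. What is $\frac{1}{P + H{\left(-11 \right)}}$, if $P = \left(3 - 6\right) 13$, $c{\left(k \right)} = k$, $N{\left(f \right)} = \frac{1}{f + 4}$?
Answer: $- \frac{125}{4874} \approx -0.025646$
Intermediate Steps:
$N{\left(f \right)} = \frac{1}{4 + f}$
$H{\left(K \right)} = \frac{1}{4 + K^{2}}$
$P = -39$ ($P = \left(-3\right) 13 = -39$)
$\frac{1}{P + H{\left(-11 \right)}} = \frac{1}{-39 + \frac{1}{4 + \left(-11\right)^{2}}} = \frac{1}{-39 + \frac{1}{4 + 121}} = \frac{1}{-39 + \frac{1}{125}} = \frac{1}{- \frac{4874}{125}} = - \frac{125}{4874}$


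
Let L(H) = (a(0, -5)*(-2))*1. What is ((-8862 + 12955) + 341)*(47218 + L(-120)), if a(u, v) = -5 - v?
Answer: 209364612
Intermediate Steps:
L(H) = 0 (L(H) = ((-5 - 1*(-5))*(-2))*1 = ((-5 + 5)*(-2))*1 = (0*(-2))*1 = 0*1 = 0)
((-8862 + 12955) + 341)*(47218 + L(-120)) = ((-8862 + 12955) + 341)*(47218 + 0) = (4093 + 341)*47218 = 4434*47218 = 209364612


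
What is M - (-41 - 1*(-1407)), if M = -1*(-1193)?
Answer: -173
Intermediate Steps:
M = 1193
M - (-41 - 1*(-1407)) = 1193 - (-41 - 1*(-1407)) = 1193 - (-41 + 1407) = 1193 - 1*1366 = 1193 - 1366 = -173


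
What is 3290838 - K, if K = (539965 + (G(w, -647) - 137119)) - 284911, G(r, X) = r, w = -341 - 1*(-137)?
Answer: 3173107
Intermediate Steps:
w = -204 (w = -341 + 137 = -204)
K = 117731 (K = (539965 + (-204 - 137119)) - 284911 = (539965 - 137323) - 284911 = 402642 - 284911 = 117731)
3290838 - K = 3290838 - 1*117731 = 3290838 - 117731 = 3173107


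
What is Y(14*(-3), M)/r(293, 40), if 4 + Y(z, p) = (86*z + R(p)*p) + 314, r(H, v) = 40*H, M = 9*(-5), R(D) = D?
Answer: -1277/11720 ≈ -0.10896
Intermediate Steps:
M = -45
Y(z, p) = 310 + p**2 + 86*z (Y(z, p) = -4 + ((86*z + p*p) + 314) = -4 + ((86*z + p**2) + 314) = -4 + ((p**2 + 86*z) + 314) = -4 + (314 + p**2 + 86*z) = 310 + p**2 + 86*z)
Y(14*(-3), M)/r(293, 40) = (310 + (-45)**2 + 86*(14*(-3)))/((40*293)) = (310 + 2025 + 86*(-42))/11720 = (310 + 2025 - 3612)*(1/11720) = -1277*1/11720 = -1277/11720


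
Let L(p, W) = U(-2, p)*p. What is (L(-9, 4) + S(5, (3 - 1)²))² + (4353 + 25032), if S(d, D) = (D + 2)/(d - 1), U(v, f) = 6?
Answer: 128565/4 ≈ 32141.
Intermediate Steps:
S(d, D) = (2 + D)/(-1 + d)
L(p, W) = 6*p
(L(-9, 4) + S(5, (3 - 1)²))² + (4353 + 25032) = (6*(-9) + (2 + (3 - 1)²)/(-1 + 5))² + (4353 + 25032) = (-54 + (2 + 2²)/4)² + 29385 = (-54 + (2 + 4)/4)² + 29385 = (-54 + (¼)*6)² + 29385 = (-54 + 3/2)² + 29385 = (-105/2)² + 29385 = 11025/4 + 29385 = 128565/4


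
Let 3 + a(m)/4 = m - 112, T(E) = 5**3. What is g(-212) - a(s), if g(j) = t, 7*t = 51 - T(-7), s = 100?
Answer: 346/7 ≈ 49.429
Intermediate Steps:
T(E) = 125
t = -74/7 (t = (51 - 1*125)/7 = (51 - 125)/7 = (1/7)*(-74) = -74/7 ≈ -10.571)
g(j) = -74/7
a(m) = -460 + 4*m (a(m) = -12 + 4*(m - 112) = -12 + 4*(-112 + m) = -12 + (-448 + 4*m) = -460 + 4*m)
g(-212) - a(s) = -74/7 - (-460 + 4*100) = -74/7 - (-460 + 400) = -74/7 - 1*(-60) = -74/7 + 60 = 346/7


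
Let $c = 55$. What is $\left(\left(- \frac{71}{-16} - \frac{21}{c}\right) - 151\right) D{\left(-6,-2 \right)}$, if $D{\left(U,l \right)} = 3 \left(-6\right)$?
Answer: $\frac{1163799}{440} \approx 2645.0$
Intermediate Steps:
$D{\left(U,l \right)} = -18$
$\left(\left(- \frac{71}{-16} - \frac{21}{c}\right) - 151\right) D{\left(-6,-2 \right)} = \left(\left(- \frac{71}{-16} - \frac{21}{55}\right) - 151\right) \left(-18\right) = \left(\left(\left(-71\right) \left(- \frac{1}{16}\right) - \frac{21}{55}\right) - 151\right) \left(-18\right) = \left(\left(\frac{71}{16} - \frac{21}{55}\right) - 151\right) \left(-18\right) = \left(\frac{3569}{880} - 151\right) \left(-18\right) = \left(- \frac{129311}{880}\right) \left(-18\right) = \frac{1163799}{440}$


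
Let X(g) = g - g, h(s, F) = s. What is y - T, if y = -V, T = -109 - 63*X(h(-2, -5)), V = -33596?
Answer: 33705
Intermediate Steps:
X(g) = 0
T = -109 (T = -109 - 63*0 = -109 + 0 = -109)
y = 33596 (y = -1*(-33596) = 33596)
y - T = 33596 - 1*(-109) = 33596 + 109 = 33705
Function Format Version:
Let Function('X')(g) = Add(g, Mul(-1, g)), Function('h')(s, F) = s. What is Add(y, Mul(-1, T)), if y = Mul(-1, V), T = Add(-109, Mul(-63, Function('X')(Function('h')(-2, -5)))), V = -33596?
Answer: 33705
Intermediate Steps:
Function('X')(g) = 0
T = -109 (T = Add(-109, Mul(-63, 0)) = Add(-109, 0) = -109)
y = 33596 (y = Mul(-1, -33596) = 33596)
Add(y, Mul(-1, T)) = Add(33596, Mul(-1, -109)) = Add(33596, 109) = 33705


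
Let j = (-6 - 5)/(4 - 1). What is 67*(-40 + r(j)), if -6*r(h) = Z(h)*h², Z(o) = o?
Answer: -344983/162 ≈ -2129.5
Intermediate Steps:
j = -11/3 ≈ -3.6667
r(h) = -h³/6 (r(h) = -h*h²/6 = -h³/6)
67*(-40 + r(j)) = 67*(-40 - (-11/3)³/6) = 67*(-40 - ⅙*(-1331/27)) = 67*(-40 + 1331/162) = 67*(-5149/162) = -344983/162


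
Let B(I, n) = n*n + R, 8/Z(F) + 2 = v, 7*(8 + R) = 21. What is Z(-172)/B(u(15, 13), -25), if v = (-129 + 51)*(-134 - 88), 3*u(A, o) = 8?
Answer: 1/1341835 ≈ 7.4525e-7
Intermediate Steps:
u(A, o) = 8/3 (u(A, o) = (1/3)*8 = 8/3)
R = -5 (R = -8 + (1/7)*21 = -8 + 3 = -5)
v = 17316 (v = -78*(-222) = 17316)
Z(F) = 4/8657 (Z(F) = 8/(-2 + 17316) = 8/17314 = 8*(1/17314) = 4/8657)
B(I, n) = -5 + n**2 (B(I, n) = n*n - 5 = n**2 - 5 = -5 + n**2)
Z(-172)/B(u(15, 13), -25) = 4/(8657*(-5 + (-25)**2)) = 4/(8657*(-5 + 625)) = (4/8657)/620 = (4/8657)*(1/620) = 1/1341835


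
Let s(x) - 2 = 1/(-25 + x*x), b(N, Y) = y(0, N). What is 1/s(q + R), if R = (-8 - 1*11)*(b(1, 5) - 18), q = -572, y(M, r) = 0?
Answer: 52875/105751 ≈ 0.50000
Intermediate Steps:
b(N, Y) = 0
R = 342 (R = (-8 - 1*11)*(0 - 18) = (-8 - 11)*(-18) = -19*(-18) = 342)
s(x) = 2 + 1/(-25 + x**2) (s(x) = 2 + 1/(-25 + x*x) = 2 + 1/(-25 + x**2))
1/s(q + R) = 1/((-49 + 2*(-572 + 342)**2)/(-25 + (-572 + 342)**2)) = 1/((-49 + 2*(-230)**2)/(-25 + (-230)**2)) = 1/((-49 + 2*52900)/(-25 + 52900)) = 1/((-49 + 105800)/52875) = 1/((1/52875)*105751) = 1/(105751/52875) = 52875/105751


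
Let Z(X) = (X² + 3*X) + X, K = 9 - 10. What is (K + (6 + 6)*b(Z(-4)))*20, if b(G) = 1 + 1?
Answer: 460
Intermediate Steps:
K = -1
Z(X) = X² + 4*X
b(G) = 2
(K + (6 + 6)*b(Z(-4)))*20 = (-1 + (6 + 6)*2)*20 = (-1 + 12*2)*20 = (-1 + 24)*20 = 23*20 = 460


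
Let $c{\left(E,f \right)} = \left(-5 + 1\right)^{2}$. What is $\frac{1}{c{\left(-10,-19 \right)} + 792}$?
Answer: $\frac{1}{808} \approx 0.0012376$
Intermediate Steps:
$c{\left(E,f \right)} = 16$ ($c{\left(E,f \right)} = \left(-4\right)^{2} = 16$)
$\frac{1}{c{\left(-10,-19 \right)} + 792} = \frac{1}{16 + 792} = \frac{1}{808}$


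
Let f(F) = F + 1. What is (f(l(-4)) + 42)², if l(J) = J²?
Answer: 3481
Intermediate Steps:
f(F) = 1 + F
(f(l(-4)) + 42)² = ((1 + (-4)²) + 42)² = ((1 + 16) + 42)² = (17 + 42)² = 59² = 3481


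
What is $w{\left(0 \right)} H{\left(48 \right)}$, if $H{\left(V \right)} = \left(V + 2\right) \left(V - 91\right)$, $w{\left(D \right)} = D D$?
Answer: $0$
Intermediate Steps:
$w{\left(D \right)} = D^{2}$
$H{\left(V \right)} = \left(-91 + V\right) \left(2 + V\right)$ ($H{\left(V \right)} = \left(2 + V\right) \left(-91 + V\right) = \left(-91 + V\right) \left(2 + V\right)$)
$w{\left(0 \right)} H{\left(48 \right)} = 0^{2} \left(-182 + 48^{2} - 4272\right) = 0 \left(-182 + 2304 - 4272\right) = 0 \left(-2150\right) = 0$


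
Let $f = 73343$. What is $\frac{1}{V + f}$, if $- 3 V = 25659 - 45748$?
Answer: $\frac{3}{240118} \approx 1.2494 \cdot 10^{-5}$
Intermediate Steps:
$V = \frac{20089}{3}$ ($V = - \frac{25659 - 45748}{3} = \left(- \frac{1}{3}\right) \left(-20089\right) = \frac{20089}{3} \approx 6696.3$)
$\frac{1}{V + f} = \frac{1}{\frac{20089}{3} + 73343} = \frac{1}{\frac{240118}{3}} = \frac{3}{240118}$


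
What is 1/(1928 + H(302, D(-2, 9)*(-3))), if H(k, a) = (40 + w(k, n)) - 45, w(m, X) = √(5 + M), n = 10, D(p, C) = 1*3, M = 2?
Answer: 1923/3697922 - √7/3697922 ≈ 0.00051931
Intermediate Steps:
D(p, C) = 3
w(m, X) = √7 (w(m, X) = √(5 + 2) = √7)
H(k, a) = -5 + √7 (H(k, a) = (40 + √7) - 45 = -5 + √7)
1/(1928 + H(302, D(-2, 9)*(-3))) = 1/(1928 + (-5 + √7)) = 1/(1923 + √7)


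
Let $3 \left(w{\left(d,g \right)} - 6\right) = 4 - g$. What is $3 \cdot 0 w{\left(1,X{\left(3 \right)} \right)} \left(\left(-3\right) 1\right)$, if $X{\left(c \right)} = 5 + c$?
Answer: $0$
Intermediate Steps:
$w{\left(d,g \right)} = \frac{22}{3} - \frac{g}{3}$ ($w{\left(d,g \right)} = 6 + \frac{4 - g}{3} = 6 - \left(- \frac{4}{3} + \frac{g}{3}\right) = \frac{22}{3} - \frac{g}{3}$)
$3 \cdot 0 w{\left(1,X{\left(3 \right)} \right)} \left(\left(-3\right) 1\right) = 3 \cdot 0 \left(\frac{22}{3} - \frac{5 + 3}{3}\right) \left(\left(-3\right) 1\right) = 0 \left(\frac{22}{3} - \frac{8}{3}\right) \left(-3\right) = 0 \cdot \frac{14}{3} \left(-3\right) = 0 \left(-3\right) = 0$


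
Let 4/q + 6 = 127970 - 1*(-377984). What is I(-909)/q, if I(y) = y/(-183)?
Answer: 38325561/61 ≈ 6.2829e+5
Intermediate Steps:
I(y) = -y/183 (I(y) = y*(-1/183) = -y/183)
q = 1/126487 (q = 4/(-6 + (127970 - 1*(-377984))) = 4/(-6 + (127970 + 377984)) = 4/(-6 + 505954) = 4/505948 = 4*(1/505948) = 1/126487 ≈ 7.9060e-6)
I(-909)/q = (-1/183*(-909))/(1/126487) = (303/61)*126487 = 38325561/61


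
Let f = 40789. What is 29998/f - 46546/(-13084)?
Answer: 1145529313/266841638 ≈ 4.2929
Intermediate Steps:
29998/f - 46546/(-13084) = 29998/40789 - 46546/(-13084) = 29998*(1/40789) - 46546*(-1/13084) = 29998/40789 + 23273/6542 = 1145529313/266841638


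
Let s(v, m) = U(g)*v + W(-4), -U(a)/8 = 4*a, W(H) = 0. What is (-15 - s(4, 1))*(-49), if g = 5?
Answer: -30625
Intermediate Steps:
U(a) = -32*a
s(v, m) = -160*v (s(v, m) = (-32*5)*v + 0 = -160*v + 0 = -160*v)
(-15 - s(4, 1))*(-49) = (-15 - (-160)*4)*(-49) = (-15 - 1*(-640))*(-49) = (-15 + 640)*(-49) = 625*(-49) = -30625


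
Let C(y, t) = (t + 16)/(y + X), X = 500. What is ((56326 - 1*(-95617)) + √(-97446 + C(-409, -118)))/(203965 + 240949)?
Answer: 151943/444914 + I*√201739902/20243587 ≈ 0.34151 + 0.00070163*I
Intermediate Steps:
C(y, t) = (16 + t)/(500 + y) (C(y, t) = (t + 16)/(y + 500) = (16 + t)/(500 + y))
((56326 - 1*(-95617)) + √(-97446 + C(-409, -118)))/(203965 + 240949) = ((56326 - 1*(-95617)) + √(-97446 + (16 - 118)/(500 - 409)))/(203965 + 240949) = ((56326 + 95617) + √(-97446 - 102/91))/444914 = (151943 + √(-97446 + (1/91)*(-102)))*(1/444914) = (151943 + √(-97446 - 102/91))*(1/444914) = (151943 + √(-8867688/91))*(1/444914) = (151943 + 2*I*√201739902/91)*(1/444914) = 151943/444914 + I*√201739902/20243587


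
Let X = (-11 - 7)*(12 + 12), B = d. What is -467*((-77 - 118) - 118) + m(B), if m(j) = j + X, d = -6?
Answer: 145733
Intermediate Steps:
B = -6
X = -432 (X = -18*24 = -432)
m(j) = -432 + j (m(j) = j - 432 = -432 + j)
-467*((-77 - 118) - 118) + m(B) = -467*((-77 - 118) - 118) + (-432 - 6) = -467*(-195 - 118) - 438 = -467*(-313) - 438 = 146171 - 438 = 145733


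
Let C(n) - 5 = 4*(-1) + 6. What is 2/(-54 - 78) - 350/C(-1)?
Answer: -3301/66 ≈ -50.015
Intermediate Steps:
C(n) = 7 (C(n) = 5 + (4*(-1) + 6) = 5 + (-4 + 6) = 5 + 2 = 7)
2/(-54 - 78) - 350/C(-1) = 2/(-54 - 78) - 350/7 = 2/(-132) - 350*1/7 = 2*(-1/132) - 50 = -1/66 - 50 = -3301/66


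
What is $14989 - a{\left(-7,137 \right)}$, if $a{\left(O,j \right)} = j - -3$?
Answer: $14849$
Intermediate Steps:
$a{\left(O,j \right)} = 3 + j$ ($a{\left(O,j \right)} = j + 3 = 3 + j$)
$14989 - a{\left(-7,137 \right)} = 14989 - \left(3 + 137\right) = 14989 - 140 = 14849$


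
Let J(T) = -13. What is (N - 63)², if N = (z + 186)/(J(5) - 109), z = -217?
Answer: 58599025/14884 ≈ 3937.0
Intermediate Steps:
N = 31/122 (N = (-217 + 186)/(-13 - 109) = -31/(-122) = -31*(-1/122) = 31/122 ≈ 0.25410)
(N - 63)² = (31/122 - 63)² = (-7655/122)² = 58599025/14884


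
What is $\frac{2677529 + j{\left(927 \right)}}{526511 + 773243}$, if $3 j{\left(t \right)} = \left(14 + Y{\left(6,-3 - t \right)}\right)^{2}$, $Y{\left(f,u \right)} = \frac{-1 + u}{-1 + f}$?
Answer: $\frac{33592666}{16246925} \approx 2.0676$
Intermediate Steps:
$Y{\left(f,u \right)} = \frac{-1 + u}{-1 + f}$
$j{\left(t \right)} = \frac{\left(\frac{66}{5} - \frac{t}{5}\right)^{2}}{3}$ ($j{\left(t \right)} = \frac{\left(14 + \frac{-1 - \left(3 + t\right)}{-1 + 6}\right)^{2}}{3} = \frac{\left(14 + \frac{-4 - t}{5}\right)^{2}}{3} = \frac{\left(14 - \left(\frac{4}{5} + \frac{t}{5}\right)\right)^{2}}{3} = \frac{\left(\frac{66}{5} - \frac{t}{5}\right)^{2}}{3}$)
$\frac{2677529 + j{\left(927 \right)}}{526511 + 773243} = \frac{2677529 + \frac{\left(-66 + 927\right)^{2}}{75}}{526511 + 773243} = \frac{2677529 + \frac{861^{2}}{75}}{1299754} = \left(2677529 + \frac{1}{75} \cdot 741321\right) \frac{1}{1299754} = \left(2677529 + \frac{247107}{25}\right) \frac{1}{1299754} = \frac{67185332}{25} \cdot \frac{1}{1299754} = \frac{33592666}{16246925}$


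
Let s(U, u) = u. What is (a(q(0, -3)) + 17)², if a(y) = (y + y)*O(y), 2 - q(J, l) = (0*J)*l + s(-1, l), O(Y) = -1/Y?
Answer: 225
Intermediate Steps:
q(J, l) = 2 - l (q(J, l) = 2 - ((0*J)*l + l) = 2 - (0*l + l) = 2 - (0 + l) = 2 - l)
a(y) = -2 (a(y) = (y + y)*(-1/y) = (2*y)*(-1/y) = -2)
(a(q(0, -3)) + 17)² = (-2 + 17)² = 15² = 225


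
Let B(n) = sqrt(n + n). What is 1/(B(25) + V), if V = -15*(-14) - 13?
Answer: 197/38759 - 5*sqrt(2)/38759 ≈ 0.0049003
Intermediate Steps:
V = 197 (V = 210 - 13 = 197)
B(n) = sqrt(2)*sqrt(n) (B(n) = sqrt(2*n) = sqrt(2)*sqrt(n))
1/(B(25) + V) = 1/(sqrt(2)*sqrt(25) + 197) = 1/(sqrt(2)*5 + 197) = 1/(5*sqrt(2) + 197) = 1/(197 + 5*sqrt(2))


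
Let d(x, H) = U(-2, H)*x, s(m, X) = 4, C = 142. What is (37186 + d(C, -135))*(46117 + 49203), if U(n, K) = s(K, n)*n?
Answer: 3436286000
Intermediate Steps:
U(n, K) = 4*n
d(x, H) = -8*x (d(x, H) = (4*(-2))*x = -8*x)
(37186 + d(C, -135))*(46117 + 49203) = (37186 - 8*142)*(46117 + 49203) = (37186 - 1136)*95320 = 36050*95320 = 3436286000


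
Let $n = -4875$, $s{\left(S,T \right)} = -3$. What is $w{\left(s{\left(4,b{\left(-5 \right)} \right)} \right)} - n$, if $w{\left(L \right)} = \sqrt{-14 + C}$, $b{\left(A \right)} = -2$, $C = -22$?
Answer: $4875 + 6 i \approx 4875.0 + 6.0 i$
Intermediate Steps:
$w{\left(L \right)} = 6 i$ ($w{\left(L \right)} = \sqrt{-14 - 22} = \sqrt{-36} = 6 i$)
$w{\left(s{\left(4,b{\left(-5 \right)} \right)} \right)} - n = 6 i - -4875 = 6 i + 4875 = 4875 + 6 i$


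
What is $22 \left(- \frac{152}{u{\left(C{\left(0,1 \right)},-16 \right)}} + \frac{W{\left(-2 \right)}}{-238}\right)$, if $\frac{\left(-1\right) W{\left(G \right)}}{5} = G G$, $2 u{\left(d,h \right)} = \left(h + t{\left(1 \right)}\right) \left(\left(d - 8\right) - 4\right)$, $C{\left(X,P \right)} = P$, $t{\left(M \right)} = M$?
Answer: $- \frac{69052}{1785} \approx -38.685$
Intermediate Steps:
$u{\left(d,h \right)} = \frac{\left(1 + h\right) \left(-12 + d\right)}{2}$ ($u{\left(d,h \right)} = \frac{\left(h + 1\right) \left(\left(d - 8\right) - 4\right)}{2} = \frac{\left(1 + h\right) \left(\left(-8 + d\right) - 4\right)}{2} = \frac{\left(1 + h\right) \left(-12 + d\right)}{2}$)
$W{\left(G \right)} = - 5 G^{2}$ ($W{\left(G \right)} = - 5 G G = - 5 G^{2}$)
$22 \left(- \frac{152}{u{\left(C{\left(0,1 \right)},-16 \right)}} + \frac{W{\left(-2 \right)}}{-238}\right) = 22 \left(- \frac{152}{-6 + \frac{1}{2} \cdot 1 - -96 + \frac{1}{2} \cdot 1 \left(-16\right)} + \frac{\left(-5\right) \left(-2\right)^{2}}{-238}\right) = 22 \left(- \frac{152}{-6 + \frac{1}{2} + 96 - 8} + \left(-5\right) 4 \left(- \frac{1}{238}\right)\right) = 22 \left(- \frac{152}{\frac{165}{2}} - - \frac{10}{119}\right) = 22 \left(\left(-152\right) \frac{2}{165} + \frac{10}{119}\right) = 22 \left(- \frac{304}{165} + \frac{10}{119}\right) = 22 \left(- \frac{34526}{19635}\right) = - \frac{69052}{1785}$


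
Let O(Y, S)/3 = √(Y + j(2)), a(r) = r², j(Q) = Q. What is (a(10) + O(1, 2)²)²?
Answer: 16129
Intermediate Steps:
O(Y, S) = 3*√(2 + Y) (O(Y, S) = 3*√(Y + 2) = 3*√(2 + Y))
(a(10) + O(1, 2)²)² = (10² + (3*√(2 + 1))²)² = (100 + (3*√3)²)² = (100 + 27)² = 127² = 16129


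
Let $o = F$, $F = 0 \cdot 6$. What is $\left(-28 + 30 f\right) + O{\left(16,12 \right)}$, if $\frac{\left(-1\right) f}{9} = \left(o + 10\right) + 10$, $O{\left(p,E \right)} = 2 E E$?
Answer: $-5140$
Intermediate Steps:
$F = 0$
$o = 0$
$O{\left(p,E \right)} = 2 E^{2}$
$f = -180$ ($f = - 9 \left(\left(0 + 10\right) + 10\right) = - 9 \left(10 + 10\right) = \left(-9\right) 20 = -180$)
$\left(-28 + 30 f\right) + O{\left(16,12 \right)} = \left(-28 + 30 \left(-180\right)\right) + 2 \cdot 12^{2} = \left(-28 - 5400\right) + 2 \cdot 144 = -5428 + 288 = -5140$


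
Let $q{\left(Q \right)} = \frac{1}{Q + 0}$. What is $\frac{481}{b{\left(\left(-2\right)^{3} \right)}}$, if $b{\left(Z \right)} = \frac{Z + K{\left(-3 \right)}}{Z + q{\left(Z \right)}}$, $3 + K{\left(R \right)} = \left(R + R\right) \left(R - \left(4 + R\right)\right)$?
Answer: $- \frac{2405}{8} \approx -300.63$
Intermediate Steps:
$K{\left(R \right)} = -3 - 8 R$ ($K{\left(R \right)} = -3 + \left(R + R\right) \left(R - \left(4 + R\right)\right) = -3 + 2 R \left(-4\right) = -3 - 8 R$)
$q{\left(Q \right)} = \frac{1}{Q}$
$b{\left(Z \right)} = \frac{21 + Z}{Z + \frac{1}{Z}}$ ($b{\left(Z \right)} = \frac{Z - -21}{Z + \frac{1}{Z}} = \frac{Z + \left(-3 + 24\right)}{Z + \frac{1}{Z}} = \frac{Z + 21}{Z + \frac{1}{Z}} = \frac{21 + Z}{Z + \frac{1}{Z}}$)
$\frac{481}{b{\left(\left(-2\right)^{3} \right)}} = \frac{481}{\left(-2\right)^{3} \frac{1}{1 + \left(\left(-2\right)^{3}\right)^{2}} \left(21 + \left(-2\right)^{3}\right)} = \frac{481}{\left(-8\right) \frac{1}{1 + \left(-8\right)^{2}} \left(21 - 8\right)} = \frac{481}{\left(-8\right) \frac{1}{1 + 64} \cdot 13} = \frac{481}{\left(-8\right) \frac{1}{65} \cdot 13} = \frac{481}{- \frac{8}{5}} = 481 \left(- \frac{5}{8}\right) = - \frac{2405}{8}$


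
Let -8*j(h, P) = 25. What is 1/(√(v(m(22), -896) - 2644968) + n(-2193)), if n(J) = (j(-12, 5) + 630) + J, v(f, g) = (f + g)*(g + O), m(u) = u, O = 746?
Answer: -100232/317863393 - 128*I*√628467/317863393 ≈ -0.00031533 - 0.00031924*I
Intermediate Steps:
j(h, P) = -25/8 (j(h, P) = -⅛*25 = -25/8)
v(f, g) = (746 + g)*(f + g) (v(f, g) = (f + g)*(g + 746) = (f + g)*(746 + g) = (746 + g)*(f + g))
n(J) = 5015/8 + J (n(J) = (-25/8 + 630) + J = 5015/8 + J)
1/(√(v(m(22), -896) - 2644968) + n(-2193)) = 1/(√(((-896)² + 746*22 + 746*(-896) + 22*(-896)) - 2644968) + (5015/8 - 2193)) = 1/(√((802816 + 16412 - 668416 - 19712) - 2644968) - 12529/8) = 1/(√(131100 - 2644968) - 12529/8) = 1/(√(-2513868) - 12529/8) = 1/(2*I*√628467 - 12529/8) = 1/(-12529/8 + 2*I*√628467)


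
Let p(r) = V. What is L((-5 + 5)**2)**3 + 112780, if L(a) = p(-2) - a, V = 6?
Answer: 112996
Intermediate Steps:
p(r) = 6
L(a) = 6 - a
L((-5 + 5)**2)**3 + 112780 = (6 - (-5 + 5)**2)**3 + 112780 = (6 - 1*0**2)**3 + 112780 = (6 - 1*0)**3 + 112780 = (6 + 0)**3 + 112780 = 6**3 + 112780 = 216 + 112780 = 112996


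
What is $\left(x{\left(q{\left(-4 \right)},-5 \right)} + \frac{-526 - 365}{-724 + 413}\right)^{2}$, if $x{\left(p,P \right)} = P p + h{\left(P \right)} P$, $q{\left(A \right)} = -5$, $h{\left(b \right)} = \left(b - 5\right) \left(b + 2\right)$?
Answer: $\frac{1442784256}{96721} \approx 14917.0$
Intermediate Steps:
$h{\left(b \right)} = \left(-5 + b\right) \left(2 + b\right)$
$x{\left(p,P \right)} = P p + P \left(-10 + P^{2} - 3 P\right)$ ($x{\left(p,P \right)} = P p + \left(-10 + P^{2} - 3 P\right) P = P p + P \left(-10 + P^{2} - 3 P\right)$)
$\left(x{\left(q{\left(-4 \right)},-5 \right)} + \frac{-526 - 365}{-724 + 413}\right)^{2} = \left(- 5 \left(-10 - 5 + \left(-5\right)^{2} - -15\right) + \frac{-526 - 365}{-724 + 413}\right)^{2} = \left(- 5 \left(-10 - 5 + 25 + 15\right) - \frac{891}{-311}\right)^{2} = \left(\left(-5\right) 25 - - \frac{891}{311}\right)^{2} = \left(-125 + \frac{891}{311}\right)^{2} = \left(- \frac{37984}{311}\right)^{2} = \frac{1442784256}{96721}$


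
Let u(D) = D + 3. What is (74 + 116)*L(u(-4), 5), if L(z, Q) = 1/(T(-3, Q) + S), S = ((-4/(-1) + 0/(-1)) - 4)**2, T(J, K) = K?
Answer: 38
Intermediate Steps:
u(D) = 3 + D
S = 0 (S = ((-4*(-1) + 0*(-1)) - 4)**2 = ((4 + 0) - 4)**2 = (4 - 4)**2 = 0**2 = 0)
L(z, Q) = 1/Q (L(z, Q) = 1/(Q + 0) = 1/Q)
(74 + 116)*L(u(-4), 5) = (74 + 116)/5 = 190*(1/5) = 38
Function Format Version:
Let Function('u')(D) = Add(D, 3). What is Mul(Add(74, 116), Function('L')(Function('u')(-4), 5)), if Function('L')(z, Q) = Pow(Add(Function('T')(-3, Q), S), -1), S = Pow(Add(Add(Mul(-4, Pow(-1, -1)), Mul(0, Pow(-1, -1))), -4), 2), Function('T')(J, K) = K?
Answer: 38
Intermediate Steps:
Function('u')(D) = Add(3, D)
S = 0 (S = Pow(Add(Add(Mul(-4, -1), Mul(0, -1)), -4), 2) = Pow(Add(Add(4, 0), -4), 2) = Pow(Add(4, -4), 2) = Pow(0, 2) = 0)
Function('L')(z, Q) = Pow(Q, -1) (Function('L')(z, Q) = Pow(Add(Q, 0), -1) = Pow(Q, -1))
Mul(Add(74, 116), Function('L')(Function('u')(-4), 5)) = Mul(Add(74, 116), Pow(5, -1)) = Mul(190, Rational(1, 5)) = 38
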